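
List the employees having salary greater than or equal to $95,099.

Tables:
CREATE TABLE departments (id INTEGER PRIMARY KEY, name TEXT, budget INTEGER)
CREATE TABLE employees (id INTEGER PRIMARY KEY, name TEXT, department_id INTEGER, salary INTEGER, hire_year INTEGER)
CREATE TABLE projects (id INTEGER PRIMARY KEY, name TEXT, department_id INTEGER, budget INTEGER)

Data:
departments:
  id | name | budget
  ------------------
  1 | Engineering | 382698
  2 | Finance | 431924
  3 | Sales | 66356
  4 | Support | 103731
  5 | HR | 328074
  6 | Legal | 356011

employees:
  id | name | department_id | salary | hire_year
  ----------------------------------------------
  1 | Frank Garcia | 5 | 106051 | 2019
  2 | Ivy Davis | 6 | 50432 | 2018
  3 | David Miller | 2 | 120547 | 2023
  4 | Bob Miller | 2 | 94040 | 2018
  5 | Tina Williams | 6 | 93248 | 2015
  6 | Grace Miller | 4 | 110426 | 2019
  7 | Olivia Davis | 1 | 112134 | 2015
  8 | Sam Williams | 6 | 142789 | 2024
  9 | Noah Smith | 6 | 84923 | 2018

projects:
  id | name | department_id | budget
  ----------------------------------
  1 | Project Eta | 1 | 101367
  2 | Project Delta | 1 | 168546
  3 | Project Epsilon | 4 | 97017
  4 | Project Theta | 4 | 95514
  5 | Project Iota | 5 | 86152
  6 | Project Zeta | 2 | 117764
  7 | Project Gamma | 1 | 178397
SELECT name, salary FROM employees WHERE salary >= 95099

Execution result:
name | salary
Frank Garcia | 106051
David Miller | 120547
Grace Miller | 110426
Olivia Davis | 112134
Sam Williams | 142789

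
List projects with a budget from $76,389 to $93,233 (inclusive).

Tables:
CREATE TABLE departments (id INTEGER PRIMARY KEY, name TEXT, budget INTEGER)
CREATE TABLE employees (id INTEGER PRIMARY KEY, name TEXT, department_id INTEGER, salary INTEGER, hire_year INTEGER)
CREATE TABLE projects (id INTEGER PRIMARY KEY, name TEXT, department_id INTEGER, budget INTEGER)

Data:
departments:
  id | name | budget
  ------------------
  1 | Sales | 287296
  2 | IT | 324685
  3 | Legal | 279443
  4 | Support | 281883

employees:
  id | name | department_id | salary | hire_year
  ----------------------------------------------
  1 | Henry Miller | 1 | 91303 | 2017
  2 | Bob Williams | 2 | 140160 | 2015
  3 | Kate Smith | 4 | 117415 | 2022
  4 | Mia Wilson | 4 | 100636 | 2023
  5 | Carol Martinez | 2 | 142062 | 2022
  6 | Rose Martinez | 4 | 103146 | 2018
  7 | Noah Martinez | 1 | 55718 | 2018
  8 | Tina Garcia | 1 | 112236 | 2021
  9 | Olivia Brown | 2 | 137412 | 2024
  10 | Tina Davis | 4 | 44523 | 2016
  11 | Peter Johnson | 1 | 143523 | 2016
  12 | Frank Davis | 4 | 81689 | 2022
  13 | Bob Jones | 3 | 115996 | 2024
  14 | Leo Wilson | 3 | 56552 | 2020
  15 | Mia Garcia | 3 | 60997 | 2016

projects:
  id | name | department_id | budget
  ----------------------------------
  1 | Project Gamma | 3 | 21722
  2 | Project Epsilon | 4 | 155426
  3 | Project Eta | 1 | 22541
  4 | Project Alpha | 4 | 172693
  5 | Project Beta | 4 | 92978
SELECT name, budget FROM projects WHERE budget BETWEEN 76389 AND 93233

Execution result:
name | budget
Project Beta | 92978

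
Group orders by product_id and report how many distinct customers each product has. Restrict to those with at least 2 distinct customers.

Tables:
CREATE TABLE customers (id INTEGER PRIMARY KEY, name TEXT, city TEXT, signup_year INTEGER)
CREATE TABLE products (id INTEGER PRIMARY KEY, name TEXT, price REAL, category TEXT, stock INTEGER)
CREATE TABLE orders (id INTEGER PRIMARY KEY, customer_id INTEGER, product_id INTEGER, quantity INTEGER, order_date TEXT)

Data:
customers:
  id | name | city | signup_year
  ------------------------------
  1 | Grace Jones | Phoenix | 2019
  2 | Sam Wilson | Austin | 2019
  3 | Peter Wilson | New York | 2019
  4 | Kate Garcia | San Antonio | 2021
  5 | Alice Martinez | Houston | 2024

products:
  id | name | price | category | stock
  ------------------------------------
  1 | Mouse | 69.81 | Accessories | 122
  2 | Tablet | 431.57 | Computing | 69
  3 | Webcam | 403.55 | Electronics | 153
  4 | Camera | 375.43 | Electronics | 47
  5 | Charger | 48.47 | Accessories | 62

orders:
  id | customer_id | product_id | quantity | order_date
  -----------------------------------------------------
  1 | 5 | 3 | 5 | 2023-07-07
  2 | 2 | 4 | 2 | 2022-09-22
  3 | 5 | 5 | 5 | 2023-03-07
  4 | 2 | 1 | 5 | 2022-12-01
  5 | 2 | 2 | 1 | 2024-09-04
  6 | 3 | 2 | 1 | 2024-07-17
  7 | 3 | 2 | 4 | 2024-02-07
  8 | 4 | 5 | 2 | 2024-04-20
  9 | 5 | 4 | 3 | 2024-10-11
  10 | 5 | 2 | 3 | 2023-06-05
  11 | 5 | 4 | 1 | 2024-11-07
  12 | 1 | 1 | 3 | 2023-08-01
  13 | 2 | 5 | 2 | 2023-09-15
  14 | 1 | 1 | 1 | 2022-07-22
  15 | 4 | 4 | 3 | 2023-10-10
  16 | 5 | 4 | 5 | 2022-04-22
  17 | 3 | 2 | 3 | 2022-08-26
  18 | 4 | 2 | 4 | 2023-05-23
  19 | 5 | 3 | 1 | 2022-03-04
SELECT product_id, COUNT(DISTINCT customer_id) AS distinct_customer_count FROM orders GROUP BY product_id HAVING COUNT(DISTINCT customer_id) >= 2

Execution result:
product_id | distinct_customer_count
1 | 2
2 | 4
4 | 3
5 | 3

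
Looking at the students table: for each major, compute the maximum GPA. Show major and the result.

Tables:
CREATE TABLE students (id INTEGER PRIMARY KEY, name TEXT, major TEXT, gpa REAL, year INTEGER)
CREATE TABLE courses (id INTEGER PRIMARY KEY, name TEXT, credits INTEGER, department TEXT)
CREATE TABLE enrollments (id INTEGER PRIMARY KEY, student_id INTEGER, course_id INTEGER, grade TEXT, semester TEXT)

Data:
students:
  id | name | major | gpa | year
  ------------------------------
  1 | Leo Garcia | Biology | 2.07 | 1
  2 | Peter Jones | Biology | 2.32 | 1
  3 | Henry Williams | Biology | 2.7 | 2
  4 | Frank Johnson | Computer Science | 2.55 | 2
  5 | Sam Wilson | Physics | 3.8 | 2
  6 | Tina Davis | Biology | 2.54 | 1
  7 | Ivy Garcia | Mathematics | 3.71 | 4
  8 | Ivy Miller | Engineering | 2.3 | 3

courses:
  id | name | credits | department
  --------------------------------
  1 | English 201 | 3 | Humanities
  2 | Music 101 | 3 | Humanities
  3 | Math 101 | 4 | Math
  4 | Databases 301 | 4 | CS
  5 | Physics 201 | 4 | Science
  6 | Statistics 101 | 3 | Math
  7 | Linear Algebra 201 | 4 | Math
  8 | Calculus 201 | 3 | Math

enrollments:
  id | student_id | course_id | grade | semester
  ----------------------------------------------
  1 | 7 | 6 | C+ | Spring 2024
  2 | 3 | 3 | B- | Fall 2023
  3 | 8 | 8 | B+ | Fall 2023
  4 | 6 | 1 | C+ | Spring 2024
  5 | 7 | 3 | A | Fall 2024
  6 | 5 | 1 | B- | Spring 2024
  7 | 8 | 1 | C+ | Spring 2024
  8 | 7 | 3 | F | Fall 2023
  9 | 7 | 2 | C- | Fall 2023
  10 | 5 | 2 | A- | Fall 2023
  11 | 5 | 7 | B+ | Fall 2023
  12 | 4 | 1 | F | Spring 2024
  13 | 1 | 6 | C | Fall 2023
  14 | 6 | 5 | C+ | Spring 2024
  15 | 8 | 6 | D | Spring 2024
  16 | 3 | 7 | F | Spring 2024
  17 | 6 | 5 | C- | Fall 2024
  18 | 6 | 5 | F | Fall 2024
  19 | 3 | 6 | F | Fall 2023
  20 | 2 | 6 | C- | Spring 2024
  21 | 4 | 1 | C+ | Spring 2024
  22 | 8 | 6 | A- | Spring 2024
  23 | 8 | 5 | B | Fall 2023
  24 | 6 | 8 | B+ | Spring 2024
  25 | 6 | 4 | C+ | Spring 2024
SELECT major, MAX(gpa) AS max_gpa FROM students GROUP BY major

Execution result:
major | max_gpa
Biology | 2.70
Computer Science | 2.55
Engineering | 2.30
Mathematics | 3.71
Physics | 3.80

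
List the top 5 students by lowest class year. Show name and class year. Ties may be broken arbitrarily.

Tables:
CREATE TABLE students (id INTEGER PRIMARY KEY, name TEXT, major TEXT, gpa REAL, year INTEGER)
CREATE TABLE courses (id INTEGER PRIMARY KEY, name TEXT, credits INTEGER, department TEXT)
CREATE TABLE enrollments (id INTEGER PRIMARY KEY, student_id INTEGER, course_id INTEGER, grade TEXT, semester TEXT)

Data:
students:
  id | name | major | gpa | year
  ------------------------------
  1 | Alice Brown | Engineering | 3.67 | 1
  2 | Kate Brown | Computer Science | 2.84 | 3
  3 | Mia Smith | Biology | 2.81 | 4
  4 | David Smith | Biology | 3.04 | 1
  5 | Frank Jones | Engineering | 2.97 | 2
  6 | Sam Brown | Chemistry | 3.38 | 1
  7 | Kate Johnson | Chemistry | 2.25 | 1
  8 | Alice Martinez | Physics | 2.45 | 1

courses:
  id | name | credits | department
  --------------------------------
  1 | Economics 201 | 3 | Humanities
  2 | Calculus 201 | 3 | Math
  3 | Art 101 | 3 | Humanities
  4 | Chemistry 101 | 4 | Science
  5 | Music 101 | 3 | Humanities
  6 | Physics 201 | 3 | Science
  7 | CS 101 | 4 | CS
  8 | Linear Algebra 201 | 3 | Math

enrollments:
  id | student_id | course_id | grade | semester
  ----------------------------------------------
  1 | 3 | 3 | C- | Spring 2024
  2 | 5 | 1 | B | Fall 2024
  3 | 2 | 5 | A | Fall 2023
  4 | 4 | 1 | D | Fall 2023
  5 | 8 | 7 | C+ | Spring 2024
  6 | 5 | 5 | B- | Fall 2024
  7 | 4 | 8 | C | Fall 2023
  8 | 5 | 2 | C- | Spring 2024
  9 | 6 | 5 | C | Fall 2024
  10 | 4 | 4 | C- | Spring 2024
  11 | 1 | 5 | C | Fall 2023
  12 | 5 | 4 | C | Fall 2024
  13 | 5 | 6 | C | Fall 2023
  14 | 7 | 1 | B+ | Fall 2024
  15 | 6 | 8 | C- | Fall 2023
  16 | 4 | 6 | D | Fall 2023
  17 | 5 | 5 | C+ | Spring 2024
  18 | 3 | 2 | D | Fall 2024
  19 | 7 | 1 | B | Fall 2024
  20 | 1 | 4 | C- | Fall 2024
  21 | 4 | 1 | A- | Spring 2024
SELECT name, year FROM students ORDER BY year ASC LIMIT 5

Execution result:
name | year
Alice Brown | 1
David Smith | 1
Sam Brown | 1
Kate Johnson | 1
Alice Martinez | 1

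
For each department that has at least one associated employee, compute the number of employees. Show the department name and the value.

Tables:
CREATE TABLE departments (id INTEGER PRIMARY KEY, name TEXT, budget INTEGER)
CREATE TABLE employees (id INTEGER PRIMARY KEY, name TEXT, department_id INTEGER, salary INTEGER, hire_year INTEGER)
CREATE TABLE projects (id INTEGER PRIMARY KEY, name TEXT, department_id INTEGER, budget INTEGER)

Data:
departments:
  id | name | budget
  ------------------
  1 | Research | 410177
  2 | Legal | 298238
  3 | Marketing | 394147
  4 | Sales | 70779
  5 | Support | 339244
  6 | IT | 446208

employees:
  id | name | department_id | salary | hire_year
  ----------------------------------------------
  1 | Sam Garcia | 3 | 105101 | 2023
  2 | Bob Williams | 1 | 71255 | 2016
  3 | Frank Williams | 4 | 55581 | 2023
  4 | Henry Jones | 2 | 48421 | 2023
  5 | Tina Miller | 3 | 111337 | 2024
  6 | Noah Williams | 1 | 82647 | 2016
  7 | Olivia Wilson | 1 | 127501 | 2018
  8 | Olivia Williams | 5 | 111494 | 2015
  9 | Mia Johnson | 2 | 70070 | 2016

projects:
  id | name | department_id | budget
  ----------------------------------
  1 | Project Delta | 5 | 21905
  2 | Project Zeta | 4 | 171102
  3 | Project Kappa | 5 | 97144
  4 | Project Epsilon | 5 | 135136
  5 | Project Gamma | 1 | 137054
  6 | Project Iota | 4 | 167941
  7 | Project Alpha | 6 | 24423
SELECT p.name, COUNT(*) AS n FROM employees c JOIN departments p ON c.department_id = p.id GROUP BY p.id, p.name

Execution result:
name | n
Research | 3
Legal | 2
Marketing | 2
Sales | 1
Support | 1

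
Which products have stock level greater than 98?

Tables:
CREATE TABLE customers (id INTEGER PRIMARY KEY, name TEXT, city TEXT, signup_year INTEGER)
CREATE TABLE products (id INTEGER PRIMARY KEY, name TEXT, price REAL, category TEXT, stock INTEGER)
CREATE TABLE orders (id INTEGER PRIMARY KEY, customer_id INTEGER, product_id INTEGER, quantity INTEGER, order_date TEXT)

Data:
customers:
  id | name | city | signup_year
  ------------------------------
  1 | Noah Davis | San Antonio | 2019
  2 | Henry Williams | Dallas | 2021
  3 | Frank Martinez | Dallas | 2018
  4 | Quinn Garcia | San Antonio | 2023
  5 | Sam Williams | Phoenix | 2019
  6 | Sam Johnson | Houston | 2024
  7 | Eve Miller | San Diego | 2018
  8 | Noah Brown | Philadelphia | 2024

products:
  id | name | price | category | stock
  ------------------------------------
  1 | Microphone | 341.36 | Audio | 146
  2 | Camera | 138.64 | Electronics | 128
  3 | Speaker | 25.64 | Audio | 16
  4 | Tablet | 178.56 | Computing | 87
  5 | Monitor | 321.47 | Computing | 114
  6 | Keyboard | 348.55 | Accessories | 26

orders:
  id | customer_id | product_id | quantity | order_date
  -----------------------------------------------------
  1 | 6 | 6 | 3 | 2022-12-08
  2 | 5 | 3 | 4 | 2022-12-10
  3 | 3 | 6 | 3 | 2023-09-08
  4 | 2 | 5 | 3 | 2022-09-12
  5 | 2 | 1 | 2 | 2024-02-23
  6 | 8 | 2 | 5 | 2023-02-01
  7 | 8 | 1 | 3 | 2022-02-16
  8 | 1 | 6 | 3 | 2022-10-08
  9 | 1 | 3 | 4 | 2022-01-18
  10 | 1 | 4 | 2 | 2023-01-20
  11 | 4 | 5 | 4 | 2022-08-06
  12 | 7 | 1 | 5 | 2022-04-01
SELECT name, stock FROM products WHERE stock > 98

Execution result:
name | stock
Microphone | 146
Camera | 128
Monitor | 114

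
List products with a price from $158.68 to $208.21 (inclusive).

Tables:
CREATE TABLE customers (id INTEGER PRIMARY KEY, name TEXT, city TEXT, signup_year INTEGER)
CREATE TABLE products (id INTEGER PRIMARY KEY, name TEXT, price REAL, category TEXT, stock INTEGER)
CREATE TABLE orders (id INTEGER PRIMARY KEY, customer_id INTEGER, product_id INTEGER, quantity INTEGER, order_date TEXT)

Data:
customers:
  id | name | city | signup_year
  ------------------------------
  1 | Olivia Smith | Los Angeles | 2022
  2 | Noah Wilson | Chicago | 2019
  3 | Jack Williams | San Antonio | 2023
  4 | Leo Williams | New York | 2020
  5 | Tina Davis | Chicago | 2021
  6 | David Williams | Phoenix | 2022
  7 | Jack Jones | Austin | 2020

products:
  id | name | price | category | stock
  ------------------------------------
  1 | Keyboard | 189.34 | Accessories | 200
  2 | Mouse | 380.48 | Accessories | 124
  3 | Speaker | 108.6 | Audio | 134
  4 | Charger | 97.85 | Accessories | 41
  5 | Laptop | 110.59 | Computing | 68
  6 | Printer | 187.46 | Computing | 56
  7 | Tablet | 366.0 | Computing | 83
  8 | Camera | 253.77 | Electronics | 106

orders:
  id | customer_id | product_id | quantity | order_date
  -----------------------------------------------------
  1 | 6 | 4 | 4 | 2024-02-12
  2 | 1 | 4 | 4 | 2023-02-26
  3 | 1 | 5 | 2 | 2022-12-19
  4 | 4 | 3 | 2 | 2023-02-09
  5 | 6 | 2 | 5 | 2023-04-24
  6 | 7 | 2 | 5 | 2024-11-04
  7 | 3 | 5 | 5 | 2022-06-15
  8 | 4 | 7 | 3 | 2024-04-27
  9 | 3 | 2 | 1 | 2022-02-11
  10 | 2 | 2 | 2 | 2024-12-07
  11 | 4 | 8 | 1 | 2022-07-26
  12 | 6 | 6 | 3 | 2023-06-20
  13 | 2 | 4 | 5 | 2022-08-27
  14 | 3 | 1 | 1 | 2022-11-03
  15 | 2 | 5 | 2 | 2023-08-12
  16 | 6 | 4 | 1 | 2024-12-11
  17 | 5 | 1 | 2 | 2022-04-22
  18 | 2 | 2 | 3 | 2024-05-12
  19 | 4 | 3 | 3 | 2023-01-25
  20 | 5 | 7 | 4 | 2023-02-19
SELECT name, price FROM products WHERE price BETWEEN 158.68 AND 208.21

Execution result:
name | price
Keyboard | 189.34
Printer | 187.46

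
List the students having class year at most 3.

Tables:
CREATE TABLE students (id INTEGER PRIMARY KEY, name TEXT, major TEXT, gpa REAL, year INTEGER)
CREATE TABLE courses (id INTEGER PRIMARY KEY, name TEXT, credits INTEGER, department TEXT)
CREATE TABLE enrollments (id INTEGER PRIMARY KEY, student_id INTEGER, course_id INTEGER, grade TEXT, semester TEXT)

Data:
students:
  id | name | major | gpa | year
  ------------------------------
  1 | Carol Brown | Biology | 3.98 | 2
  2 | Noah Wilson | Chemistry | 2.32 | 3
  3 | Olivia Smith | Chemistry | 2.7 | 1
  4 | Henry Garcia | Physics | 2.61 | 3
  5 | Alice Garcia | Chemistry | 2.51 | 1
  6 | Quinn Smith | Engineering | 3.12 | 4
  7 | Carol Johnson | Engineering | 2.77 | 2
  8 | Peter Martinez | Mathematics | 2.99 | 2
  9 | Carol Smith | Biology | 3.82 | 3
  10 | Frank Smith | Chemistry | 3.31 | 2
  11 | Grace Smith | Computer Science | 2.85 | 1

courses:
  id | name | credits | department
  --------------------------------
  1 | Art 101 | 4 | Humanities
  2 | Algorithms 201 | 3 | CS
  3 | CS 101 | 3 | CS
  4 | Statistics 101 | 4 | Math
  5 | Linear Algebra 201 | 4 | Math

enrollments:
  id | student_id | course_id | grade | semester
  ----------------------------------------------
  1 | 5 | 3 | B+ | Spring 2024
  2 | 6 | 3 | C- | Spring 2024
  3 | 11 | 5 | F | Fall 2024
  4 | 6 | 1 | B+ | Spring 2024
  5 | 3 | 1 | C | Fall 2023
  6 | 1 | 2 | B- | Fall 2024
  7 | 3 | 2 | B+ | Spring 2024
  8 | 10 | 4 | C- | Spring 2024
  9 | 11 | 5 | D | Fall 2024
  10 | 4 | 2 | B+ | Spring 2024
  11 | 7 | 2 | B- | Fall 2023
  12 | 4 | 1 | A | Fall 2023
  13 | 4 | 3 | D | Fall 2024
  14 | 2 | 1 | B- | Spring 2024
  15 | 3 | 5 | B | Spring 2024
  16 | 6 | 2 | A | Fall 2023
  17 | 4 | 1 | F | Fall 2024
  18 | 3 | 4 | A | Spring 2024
SELECT name, year FROM students WHERE year <= 3

Execution result:
name | year
Carol Brown | 2
Noah Wilson | 3
Olivia Smith | 1
Henry Garcia | 3
Alice Garcia | 1
Carol Johnson | 2
Peter Martinez | 2
Carol Smith | 3
Frank Smith | 2
Grace Smith | 1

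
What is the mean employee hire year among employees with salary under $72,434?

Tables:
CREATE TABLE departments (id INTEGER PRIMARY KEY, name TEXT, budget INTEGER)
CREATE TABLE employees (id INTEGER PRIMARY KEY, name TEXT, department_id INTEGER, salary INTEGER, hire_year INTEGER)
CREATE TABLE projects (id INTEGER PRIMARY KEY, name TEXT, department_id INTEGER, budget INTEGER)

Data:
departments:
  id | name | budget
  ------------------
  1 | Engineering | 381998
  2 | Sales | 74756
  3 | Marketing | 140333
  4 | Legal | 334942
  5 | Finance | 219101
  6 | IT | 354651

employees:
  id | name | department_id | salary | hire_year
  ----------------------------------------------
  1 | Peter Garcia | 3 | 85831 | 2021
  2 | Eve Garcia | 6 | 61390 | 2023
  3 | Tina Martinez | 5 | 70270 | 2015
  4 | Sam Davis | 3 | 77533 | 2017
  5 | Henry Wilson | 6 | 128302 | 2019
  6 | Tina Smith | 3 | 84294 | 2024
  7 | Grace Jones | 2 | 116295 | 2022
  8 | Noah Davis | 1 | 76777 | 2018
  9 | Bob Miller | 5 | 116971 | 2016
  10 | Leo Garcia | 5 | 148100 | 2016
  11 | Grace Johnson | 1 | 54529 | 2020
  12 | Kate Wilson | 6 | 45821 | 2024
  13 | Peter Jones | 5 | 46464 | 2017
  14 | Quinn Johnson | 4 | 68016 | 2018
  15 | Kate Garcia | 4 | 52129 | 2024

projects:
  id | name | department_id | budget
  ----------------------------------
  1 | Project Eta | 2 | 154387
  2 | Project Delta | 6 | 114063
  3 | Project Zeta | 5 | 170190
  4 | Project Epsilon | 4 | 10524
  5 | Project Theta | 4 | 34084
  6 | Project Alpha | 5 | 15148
SELECT AVG(hire_year) FROM employees WHERE salary < 72434

Execution result:
2020.14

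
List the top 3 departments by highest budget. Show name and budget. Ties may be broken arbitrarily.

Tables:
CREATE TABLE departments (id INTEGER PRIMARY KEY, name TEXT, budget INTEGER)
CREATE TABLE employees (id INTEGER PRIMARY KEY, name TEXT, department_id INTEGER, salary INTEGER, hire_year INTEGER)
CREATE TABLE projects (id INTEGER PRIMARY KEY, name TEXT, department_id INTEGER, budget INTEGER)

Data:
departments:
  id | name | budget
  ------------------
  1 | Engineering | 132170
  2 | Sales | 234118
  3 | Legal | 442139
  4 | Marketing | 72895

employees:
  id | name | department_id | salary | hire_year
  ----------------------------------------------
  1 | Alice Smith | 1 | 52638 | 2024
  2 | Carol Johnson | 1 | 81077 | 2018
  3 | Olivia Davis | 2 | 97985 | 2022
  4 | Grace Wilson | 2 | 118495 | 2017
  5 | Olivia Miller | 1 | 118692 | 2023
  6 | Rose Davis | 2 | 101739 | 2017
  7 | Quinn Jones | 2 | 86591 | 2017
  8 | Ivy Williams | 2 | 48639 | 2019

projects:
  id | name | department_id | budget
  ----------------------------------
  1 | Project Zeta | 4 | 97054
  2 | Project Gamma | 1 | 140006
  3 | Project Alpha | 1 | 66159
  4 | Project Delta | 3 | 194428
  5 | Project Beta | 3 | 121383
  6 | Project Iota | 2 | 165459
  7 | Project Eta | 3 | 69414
SELECT name, budget FROM departments ORDER BY budget DESC LIMIT 3

Execution result:
name | budget
Legal | 442139
Sales | 234118
Engineering | 132170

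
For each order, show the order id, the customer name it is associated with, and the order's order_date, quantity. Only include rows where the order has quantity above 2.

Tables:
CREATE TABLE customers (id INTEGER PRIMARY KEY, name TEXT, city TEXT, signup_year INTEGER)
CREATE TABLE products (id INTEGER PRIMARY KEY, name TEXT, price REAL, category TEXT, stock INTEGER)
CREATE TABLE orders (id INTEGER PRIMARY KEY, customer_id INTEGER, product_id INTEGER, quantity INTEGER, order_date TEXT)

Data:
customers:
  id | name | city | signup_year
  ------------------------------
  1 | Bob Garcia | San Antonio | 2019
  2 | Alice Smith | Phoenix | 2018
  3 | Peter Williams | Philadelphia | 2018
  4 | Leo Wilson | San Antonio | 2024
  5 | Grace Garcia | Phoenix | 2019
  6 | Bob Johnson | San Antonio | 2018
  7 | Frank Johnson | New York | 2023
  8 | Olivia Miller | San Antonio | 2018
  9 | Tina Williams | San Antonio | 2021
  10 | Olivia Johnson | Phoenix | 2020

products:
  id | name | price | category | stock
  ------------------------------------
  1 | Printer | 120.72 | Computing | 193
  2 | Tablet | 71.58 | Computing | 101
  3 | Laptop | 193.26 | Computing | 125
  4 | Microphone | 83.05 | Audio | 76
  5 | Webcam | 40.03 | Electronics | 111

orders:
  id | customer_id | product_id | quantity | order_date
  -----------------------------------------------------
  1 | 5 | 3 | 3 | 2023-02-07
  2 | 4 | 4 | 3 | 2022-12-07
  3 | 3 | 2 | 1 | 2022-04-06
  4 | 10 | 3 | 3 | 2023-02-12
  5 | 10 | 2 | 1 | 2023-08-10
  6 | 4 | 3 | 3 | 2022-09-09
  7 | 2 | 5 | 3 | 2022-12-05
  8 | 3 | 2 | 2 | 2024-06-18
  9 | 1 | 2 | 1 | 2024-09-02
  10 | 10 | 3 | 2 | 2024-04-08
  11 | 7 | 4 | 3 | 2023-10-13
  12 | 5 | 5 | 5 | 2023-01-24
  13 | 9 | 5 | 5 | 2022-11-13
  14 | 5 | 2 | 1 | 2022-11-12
SELECT c.id, p.name AS customer, c.order_date, c.quantity FROM orders c JOIN customers p ON c.customer_id = p.id WHERE c.quantity > 2

Execution result:
id | customer | order_date | quantity
1 | Grace Garcia | 2023-02-07 | 3
2 | Leo Wilson | 2022-12-07 | 3
4 | Olivia Johnson | 2023-02-12 | 3
6 | Leo Wilson | 2022-09-09 | 3
7 | Alice Smith | 2022-12-05 | 3
11 | Frank Johnson | 2023-10-13 | 3
12 | Grace Garcia | 2023-01-24 | 5
13 | Tina Williams | 2022-11-13 | 5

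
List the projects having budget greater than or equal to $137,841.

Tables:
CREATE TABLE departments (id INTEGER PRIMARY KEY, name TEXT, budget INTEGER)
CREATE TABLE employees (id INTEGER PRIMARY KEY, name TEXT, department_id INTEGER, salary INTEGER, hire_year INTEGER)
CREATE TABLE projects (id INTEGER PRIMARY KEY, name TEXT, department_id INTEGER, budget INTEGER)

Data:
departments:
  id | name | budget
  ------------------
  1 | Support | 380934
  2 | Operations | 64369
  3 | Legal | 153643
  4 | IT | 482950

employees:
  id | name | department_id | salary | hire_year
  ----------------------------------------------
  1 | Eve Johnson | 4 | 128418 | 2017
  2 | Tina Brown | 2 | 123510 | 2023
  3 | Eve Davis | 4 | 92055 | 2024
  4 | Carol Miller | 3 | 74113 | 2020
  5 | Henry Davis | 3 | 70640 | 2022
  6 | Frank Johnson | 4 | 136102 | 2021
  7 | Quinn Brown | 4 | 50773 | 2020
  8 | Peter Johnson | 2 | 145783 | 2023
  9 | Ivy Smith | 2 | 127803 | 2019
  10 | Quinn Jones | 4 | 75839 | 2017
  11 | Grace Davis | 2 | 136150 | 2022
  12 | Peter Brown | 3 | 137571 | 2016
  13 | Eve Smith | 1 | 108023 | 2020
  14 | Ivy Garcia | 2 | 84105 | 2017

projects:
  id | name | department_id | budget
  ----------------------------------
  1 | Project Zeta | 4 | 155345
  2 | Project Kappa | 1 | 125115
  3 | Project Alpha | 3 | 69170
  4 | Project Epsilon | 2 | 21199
SELECT name, budget FROM projects WHERE budget >= 137841

Execution result:
name | budget
Project Zeta | 155345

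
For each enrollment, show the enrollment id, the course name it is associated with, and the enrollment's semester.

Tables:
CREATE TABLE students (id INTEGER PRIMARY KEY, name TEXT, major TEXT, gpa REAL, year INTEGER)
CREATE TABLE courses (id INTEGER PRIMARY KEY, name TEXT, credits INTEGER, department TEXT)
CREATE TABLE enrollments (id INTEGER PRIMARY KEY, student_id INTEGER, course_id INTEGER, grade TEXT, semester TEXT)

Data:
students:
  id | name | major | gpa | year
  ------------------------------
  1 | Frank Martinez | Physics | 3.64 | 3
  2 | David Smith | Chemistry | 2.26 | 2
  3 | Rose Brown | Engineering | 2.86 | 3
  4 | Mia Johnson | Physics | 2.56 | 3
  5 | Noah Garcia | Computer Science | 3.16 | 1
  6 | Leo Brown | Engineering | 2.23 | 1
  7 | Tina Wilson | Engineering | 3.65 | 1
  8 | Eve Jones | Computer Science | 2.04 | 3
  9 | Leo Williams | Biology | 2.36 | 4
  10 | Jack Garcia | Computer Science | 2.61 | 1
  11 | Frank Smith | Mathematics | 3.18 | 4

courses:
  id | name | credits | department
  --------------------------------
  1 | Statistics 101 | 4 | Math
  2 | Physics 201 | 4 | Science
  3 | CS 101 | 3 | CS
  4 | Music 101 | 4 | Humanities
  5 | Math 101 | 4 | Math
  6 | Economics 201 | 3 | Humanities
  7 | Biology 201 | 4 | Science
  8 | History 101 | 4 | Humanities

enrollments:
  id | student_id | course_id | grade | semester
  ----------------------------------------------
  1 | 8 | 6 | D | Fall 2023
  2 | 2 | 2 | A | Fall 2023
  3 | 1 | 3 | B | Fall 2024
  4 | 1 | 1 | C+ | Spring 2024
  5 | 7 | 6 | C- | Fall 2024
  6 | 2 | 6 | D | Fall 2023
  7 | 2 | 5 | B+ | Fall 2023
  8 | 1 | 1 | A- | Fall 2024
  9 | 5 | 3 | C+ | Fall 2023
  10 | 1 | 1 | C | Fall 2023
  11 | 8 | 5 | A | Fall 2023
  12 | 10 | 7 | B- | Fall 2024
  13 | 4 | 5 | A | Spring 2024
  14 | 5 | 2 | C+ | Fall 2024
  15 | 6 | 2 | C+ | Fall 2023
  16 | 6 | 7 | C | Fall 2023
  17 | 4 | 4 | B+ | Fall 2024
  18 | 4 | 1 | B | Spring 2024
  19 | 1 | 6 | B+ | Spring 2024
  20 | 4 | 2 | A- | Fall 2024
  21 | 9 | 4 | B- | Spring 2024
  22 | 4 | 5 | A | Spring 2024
SELECT c.id, p.name AS course, c.semester FROM enrollments c JOIN courses p ON c.course_id = p.id

Execution result:
id | course | semester
1 | Economics 201 | Fall 2023
2 | Physics 201 | Fall 2023
3 | CS 101 | Fall 2024
4 | Statistics 101 | Spring 2024
5 | Economics 201 | Fall 2024
6 | Economics 201 | Fall 2023
7 | Math 101 | Fall 2023
8 | Statistics 101 | Fall 2024
9 | CS 101 | Fall 2023
10 | Statistics 101 | Fall 2023
11 | Math 101 | Fall 2023
12 | Biology 201 | Fall 2024
13 | Math 101 | Spring 2024
14 | Physics 201 | Fall 2024
15 | Physics 201 | Fall 2023
16 | Biology 201 | Fall 2023
17 | Music 101 | Fall 2024
18 | Statistics 101 | Spring 2024
19 | Economics 201 | Spring 2024
20 | Physics 201 | Fall 2024
21 | Music 101 | Spring 2024
22 | Math 101 | Spring 2024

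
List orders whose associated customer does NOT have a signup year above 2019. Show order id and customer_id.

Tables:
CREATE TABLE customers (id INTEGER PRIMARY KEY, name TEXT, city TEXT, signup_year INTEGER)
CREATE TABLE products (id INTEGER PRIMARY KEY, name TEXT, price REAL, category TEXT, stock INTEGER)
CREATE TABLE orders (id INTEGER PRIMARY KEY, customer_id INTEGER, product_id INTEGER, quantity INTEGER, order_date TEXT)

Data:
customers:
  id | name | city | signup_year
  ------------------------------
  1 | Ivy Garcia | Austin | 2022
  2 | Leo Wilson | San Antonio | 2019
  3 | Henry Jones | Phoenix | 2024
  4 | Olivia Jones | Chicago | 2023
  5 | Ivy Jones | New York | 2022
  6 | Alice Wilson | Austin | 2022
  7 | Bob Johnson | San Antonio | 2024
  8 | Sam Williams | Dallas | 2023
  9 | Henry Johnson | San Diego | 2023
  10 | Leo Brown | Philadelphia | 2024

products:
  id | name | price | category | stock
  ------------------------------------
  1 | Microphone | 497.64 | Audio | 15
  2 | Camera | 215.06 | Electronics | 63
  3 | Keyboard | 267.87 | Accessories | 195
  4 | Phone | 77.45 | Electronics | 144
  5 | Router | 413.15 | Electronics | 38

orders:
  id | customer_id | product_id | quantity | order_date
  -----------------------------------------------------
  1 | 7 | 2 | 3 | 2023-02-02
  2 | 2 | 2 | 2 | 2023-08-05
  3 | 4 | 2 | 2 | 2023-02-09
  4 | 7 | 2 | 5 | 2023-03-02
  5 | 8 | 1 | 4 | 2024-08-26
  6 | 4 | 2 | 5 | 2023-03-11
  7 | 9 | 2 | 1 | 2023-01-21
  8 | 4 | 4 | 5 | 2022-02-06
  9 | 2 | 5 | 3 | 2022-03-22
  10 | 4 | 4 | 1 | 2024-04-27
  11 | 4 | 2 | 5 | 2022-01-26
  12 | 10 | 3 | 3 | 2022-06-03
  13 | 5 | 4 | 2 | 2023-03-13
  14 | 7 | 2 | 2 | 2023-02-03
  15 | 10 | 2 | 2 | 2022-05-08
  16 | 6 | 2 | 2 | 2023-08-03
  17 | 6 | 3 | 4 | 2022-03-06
SELECT id, customer_id FROM orders WHERE customer_id NOT IN (SELECT id FROM customers WHERE signup_year > 2019)

Execution result:
id | customer_id
2 | 2
9 | 2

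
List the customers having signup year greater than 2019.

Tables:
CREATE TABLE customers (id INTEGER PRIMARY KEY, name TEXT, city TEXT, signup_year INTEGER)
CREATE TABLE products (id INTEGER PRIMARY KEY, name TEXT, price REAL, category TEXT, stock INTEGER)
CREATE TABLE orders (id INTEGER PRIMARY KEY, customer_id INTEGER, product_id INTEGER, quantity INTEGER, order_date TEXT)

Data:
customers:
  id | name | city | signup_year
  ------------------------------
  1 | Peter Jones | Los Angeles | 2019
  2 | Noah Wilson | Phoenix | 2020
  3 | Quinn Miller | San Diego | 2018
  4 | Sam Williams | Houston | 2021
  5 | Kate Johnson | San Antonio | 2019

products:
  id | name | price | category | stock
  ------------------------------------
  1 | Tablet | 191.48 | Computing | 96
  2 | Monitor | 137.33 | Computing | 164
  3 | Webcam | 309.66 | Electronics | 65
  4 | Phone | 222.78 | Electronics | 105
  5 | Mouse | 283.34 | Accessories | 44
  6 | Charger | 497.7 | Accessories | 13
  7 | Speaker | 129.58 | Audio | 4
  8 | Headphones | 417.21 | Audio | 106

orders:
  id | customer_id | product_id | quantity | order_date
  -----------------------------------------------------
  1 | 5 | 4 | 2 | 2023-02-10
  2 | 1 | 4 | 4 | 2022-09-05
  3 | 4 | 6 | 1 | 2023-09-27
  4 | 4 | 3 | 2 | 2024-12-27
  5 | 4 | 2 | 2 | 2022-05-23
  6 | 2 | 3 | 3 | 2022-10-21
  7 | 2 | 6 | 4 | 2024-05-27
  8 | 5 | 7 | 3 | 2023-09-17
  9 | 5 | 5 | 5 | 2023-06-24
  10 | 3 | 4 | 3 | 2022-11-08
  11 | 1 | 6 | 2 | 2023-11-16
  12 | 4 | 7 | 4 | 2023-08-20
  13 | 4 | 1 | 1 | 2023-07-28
SELECT name, signup_year FROM customers WHERE signup_year > 2019

Execution result:
name | signup_year
Noah Wilson | 2020
Sam Williams | 2021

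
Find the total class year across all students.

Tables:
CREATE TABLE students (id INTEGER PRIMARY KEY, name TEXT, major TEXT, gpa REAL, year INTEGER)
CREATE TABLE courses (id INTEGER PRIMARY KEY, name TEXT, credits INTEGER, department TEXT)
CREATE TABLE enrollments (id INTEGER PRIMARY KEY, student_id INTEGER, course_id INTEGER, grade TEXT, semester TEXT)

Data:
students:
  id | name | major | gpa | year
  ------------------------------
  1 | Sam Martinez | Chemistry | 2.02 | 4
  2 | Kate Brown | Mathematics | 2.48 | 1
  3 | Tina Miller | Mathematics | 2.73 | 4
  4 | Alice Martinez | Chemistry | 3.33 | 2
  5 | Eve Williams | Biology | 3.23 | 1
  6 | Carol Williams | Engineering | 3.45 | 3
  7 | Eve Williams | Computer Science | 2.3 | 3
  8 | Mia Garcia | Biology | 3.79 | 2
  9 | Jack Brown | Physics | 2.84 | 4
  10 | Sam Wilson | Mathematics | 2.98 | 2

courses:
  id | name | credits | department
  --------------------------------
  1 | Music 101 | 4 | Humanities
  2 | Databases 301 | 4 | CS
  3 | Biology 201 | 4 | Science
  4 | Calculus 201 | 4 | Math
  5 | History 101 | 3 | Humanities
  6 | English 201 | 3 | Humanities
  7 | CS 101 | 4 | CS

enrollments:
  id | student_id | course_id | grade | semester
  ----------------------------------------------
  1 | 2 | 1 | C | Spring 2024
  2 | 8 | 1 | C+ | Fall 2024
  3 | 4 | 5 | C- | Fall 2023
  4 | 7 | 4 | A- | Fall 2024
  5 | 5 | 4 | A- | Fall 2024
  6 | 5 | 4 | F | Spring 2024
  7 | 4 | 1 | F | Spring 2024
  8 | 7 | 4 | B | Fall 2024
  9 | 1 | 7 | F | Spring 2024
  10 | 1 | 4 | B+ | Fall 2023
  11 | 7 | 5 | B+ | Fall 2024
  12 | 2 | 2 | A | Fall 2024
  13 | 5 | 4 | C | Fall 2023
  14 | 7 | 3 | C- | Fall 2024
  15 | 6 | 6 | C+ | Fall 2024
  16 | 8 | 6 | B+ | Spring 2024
SELECT SUM(year) FROM students

Execution result:
26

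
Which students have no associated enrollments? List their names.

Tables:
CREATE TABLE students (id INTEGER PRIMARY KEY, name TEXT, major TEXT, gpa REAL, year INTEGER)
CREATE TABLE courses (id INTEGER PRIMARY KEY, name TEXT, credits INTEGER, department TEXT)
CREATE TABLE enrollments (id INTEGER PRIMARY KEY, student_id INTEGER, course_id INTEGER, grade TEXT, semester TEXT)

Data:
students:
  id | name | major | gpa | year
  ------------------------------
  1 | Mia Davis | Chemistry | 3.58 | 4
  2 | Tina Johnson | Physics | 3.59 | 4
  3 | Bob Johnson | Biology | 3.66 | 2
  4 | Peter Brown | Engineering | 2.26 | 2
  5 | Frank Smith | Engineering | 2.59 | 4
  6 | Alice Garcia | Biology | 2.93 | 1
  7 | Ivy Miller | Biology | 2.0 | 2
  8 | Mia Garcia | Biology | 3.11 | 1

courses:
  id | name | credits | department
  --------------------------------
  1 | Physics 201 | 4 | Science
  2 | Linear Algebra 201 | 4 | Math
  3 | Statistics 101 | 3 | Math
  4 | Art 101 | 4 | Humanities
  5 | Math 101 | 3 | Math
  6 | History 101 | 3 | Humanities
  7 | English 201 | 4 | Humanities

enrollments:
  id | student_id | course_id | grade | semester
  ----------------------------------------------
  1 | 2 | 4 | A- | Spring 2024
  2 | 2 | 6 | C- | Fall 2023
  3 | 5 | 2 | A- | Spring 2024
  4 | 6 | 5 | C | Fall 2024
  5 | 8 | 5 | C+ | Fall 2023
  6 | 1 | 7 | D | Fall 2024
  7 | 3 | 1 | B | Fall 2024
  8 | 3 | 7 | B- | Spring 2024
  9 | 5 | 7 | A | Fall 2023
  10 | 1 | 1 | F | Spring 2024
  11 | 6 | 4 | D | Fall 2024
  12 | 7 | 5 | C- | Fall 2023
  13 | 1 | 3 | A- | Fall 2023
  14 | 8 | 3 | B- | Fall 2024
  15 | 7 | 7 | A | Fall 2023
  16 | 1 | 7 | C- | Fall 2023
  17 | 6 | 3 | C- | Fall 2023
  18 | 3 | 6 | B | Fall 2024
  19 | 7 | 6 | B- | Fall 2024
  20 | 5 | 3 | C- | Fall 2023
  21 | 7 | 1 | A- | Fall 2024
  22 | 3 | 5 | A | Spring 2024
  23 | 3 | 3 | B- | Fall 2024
SELECT p.name FROM students p LEFT JOIN enrollments c ON c.student_id = p.id WHERE c.id IS NULL

Execution result:
Peter Brown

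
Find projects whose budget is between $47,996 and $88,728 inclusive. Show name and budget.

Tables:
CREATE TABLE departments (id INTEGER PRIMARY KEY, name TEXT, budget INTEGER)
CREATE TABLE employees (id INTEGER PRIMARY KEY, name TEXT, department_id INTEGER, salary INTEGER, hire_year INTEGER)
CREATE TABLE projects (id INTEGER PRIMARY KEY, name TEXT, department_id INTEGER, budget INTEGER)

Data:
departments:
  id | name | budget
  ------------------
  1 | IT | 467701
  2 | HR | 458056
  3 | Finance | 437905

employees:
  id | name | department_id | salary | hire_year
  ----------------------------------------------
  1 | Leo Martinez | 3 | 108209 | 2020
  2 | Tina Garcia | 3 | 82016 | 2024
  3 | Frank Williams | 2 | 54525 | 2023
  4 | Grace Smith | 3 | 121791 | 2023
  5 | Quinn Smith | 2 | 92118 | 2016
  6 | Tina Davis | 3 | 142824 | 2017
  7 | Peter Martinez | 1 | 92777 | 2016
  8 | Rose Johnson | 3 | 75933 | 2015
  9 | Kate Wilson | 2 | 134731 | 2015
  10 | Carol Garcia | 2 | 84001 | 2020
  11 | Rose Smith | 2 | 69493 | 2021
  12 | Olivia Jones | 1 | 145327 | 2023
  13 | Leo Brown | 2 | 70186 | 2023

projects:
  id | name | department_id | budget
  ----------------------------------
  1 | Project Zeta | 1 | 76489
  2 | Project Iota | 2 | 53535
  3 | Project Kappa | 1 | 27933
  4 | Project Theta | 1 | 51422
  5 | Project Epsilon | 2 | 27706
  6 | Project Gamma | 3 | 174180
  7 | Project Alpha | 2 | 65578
SELECT name, budget FROM projects WHERE budget BETWEEN 47996 AND 88728

Execution result:
name | budget
Project Zeta | 76489
Project Iota | 53535
Project Theta | 51422
Project Alpha | 65578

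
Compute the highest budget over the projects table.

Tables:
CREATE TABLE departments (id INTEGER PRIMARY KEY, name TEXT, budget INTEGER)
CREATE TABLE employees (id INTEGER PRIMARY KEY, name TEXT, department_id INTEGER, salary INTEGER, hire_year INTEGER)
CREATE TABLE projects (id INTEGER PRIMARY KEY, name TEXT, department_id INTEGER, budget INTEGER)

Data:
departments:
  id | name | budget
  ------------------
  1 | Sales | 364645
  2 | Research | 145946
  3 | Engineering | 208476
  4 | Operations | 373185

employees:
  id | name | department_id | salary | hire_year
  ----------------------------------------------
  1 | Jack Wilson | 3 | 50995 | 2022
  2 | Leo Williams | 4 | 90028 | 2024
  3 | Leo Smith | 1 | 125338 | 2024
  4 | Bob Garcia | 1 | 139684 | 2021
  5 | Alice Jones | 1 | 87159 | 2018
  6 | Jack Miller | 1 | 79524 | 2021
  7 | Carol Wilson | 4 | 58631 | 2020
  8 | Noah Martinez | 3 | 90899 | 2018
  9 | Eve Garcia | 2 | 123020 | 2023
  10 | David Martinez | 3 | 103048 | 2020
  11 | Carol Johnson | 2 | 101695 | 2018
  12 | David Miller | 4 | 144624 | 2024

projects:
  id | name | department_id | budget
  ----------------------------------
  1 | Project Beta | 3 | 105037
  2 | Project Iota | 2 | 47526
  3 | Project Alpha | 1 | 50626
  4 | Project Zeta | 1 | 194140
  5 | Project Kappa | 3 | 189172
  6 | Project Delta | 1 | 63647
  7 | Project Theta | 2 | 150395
SELECT MAX(budget) FROM projects

Execution result:
194140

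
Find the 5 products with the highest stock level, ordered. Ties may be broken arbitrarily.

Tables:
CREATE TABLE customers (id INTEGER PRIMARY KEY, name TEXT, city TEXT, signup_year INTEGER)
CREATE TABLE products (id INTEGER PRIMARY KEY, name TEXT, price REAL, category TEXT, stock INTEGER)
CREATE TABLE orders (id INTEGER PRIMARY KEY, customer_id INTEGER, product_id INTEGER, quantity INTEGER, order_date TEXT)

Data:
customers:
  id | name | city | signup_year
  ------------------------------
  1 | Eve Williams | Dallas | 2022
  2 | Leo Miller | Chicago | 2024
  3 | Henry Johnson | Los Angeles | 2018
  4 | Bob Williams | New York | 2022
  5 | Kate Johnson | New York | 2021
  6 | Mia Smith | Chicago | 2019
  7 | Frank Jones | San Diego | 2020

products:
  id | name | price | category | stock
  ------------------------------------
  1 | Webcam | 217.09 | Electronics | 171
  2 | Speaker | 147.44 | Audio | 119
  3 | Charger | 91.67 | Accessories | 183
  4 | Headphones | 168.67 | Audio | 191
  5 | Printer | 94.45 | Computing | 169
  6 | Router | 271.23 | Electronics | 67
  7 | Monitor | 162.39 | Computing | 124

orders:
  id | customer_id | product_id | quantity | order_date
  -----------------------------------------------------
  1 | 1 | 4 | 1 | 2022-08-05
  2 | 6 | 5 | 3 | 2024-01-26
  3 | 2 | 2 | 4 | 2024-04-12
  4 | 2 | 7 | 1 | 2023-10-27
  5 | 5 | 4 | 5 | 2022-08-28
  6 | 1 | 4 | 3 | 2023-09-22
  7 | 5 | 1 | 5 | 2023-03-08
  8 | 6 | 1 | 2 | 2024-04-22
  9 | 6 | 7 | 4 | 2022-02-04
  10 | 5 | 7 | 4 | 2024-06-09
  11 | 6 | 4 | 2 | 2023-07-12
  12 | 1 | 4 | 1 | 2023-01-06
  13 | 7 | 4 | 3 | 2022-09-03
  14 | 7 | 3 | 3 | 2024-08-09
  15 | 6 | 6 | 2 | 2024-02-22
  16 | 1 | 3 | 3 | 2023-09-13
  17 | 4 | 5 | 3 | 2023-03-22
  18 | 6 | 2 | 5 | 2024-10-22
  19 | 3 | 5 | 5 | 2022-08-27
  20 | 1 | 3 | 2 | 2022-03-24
SELECT name, stock FROM products ORDER BY stock DESC LIMIT 5

Execution result:
name | stock
Headphones | 191
Charger | 183
Webcam | 171
Printer | 169
Monitor | 124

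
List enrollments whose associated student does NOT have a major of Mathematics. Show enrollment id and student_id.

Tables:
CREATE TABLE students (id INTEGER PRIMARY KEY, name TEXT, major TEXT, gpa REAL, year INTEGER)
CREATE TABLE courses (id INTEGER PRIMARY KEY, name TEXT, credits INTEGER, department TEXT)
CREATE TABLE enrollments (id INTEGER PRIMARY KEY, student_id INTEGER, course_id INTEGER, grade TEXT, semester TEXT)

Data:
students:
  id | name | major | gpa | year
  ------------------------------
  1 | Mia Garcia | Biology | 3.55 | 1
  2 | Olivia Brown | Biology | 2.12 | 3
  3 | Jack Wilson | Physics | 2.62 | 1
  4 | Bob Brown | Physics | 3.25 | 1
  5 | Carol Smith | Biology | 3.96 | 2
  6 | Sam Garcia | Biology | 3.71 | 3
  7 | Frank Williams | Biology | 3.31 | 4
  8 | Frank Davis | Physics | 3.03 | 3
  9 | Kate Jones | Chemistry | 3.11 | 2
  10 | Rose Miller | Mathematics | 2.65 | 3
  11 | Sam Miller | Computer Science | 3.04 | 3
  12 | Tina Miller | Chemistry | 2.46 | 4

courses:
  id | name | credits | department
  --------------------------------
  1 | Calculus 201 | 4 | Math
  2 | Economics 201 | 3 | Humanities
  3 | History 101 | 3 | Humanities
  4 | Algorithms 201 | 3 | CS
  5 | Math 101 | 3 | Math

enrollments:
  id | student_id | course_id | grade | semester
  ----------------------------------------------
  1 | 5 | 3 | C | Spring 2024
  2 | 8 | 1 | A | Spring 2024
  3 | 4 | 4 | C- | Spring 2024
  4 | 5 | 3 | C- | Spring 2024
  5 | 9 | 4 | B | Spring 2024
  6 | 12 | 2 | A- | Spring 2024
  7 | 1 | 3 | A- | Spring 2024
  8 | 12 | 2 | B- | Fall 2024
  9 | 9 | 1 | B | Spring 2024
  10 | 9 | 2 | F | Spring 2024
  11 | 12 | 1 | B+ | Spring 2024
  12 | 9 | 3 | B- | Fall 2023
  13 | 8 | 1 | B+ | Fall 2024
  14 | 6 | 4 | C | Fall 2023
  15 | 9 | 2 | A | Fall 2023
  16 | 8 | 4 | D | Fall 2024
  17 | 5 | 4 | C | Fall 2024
SELECT id, student_id FROM enrollments WHERE student_id NOT IN (SELECT id FROM students WHERE major = 'Mathematics')

Execution result:
id | student_id
1 | 5
2 | 8
3 | 4
4 | 5
5 | 9
6 | 12
7 | 1
8 | 12
9 | 9
10 | 9
11 | 12
12 | 9
13 | 8
14 | 6
15 | 9
16 | 8
17 | 5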